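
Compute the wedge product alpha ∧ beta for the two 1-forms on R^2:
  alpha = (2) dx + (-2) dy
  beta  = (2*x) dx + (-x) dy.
alpha ∧ beta = (2*x) dx ∧ dy

Distribute the wedge, using dx_i ∧ dx_j = -dx_j ∧ dx_i and dx_i ∧ dx_i = 0. For each pair (i, j) with i < j, the coefficient of dx_i ∧ dx_j in alpha ∧ beta is (alpha_i * beta_j - alpha_j * beta_i). Collecting: alpha ∧ beta = (2*x) dx ∧ dy.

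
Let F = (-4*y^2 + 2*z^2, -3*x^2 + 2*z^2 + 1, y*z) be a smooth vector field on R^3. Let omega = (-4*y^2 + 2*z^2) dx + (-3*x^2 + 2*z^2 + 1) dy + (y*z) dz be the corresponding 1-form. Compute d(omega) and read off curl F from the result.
d(omega) = (-3*z) dy ∧ dz + (4*z) dz ∧ dx + (-6*x + 8*y) dx ∧ dy; curl F = (-3*z, 4*z, -6*x + 8*y)

d omega = sum_{i<j} (∂f_j/∂x_i - ∂f_i/∂x_j) dx_i ∧ dx_j. Under the identification (dy ∧ dz, dz ∧ dx, dx ∧ dy) ↔ (e_x, e_y, e_z), the coefficients are exactly the components of curl F. Compute:
  ∂R/∂y - ∂Q/∂z = (z) - (4*z) = -3*z
  ∂P/∂z - ∂R/∂x = (4*z) - (0) = 4*z
  ∂Q/∂x - ∂P/∂y = (-6*x) - (-8*y) = -6*x + 8*y.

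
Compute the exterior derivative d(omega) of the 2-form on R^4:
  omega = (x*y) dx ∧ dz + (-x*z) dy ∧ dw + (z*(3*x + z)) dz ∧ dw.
d(omega) = (-x) dx ∧ dy ∧ dz + (-z) dx ∧ dy ∧ dw + (x) dy ∧ dz ∧ dw + (3*z) dx ∧ dz ∧ dw

For a 2-form omega = sum_{i<j} g_{ij} dx_i ∧ dx_j, the exterior derivative is
  d(omega) = sum_{i<j} d(g_{ij}) ∧ dx_i ∧ dx_j = sum_{i<j, k} (∂g_{ij}/∂x_k) dx_k ∧ dx_i ∧ dx_j.
Expand each term, using dx_k ∧ dx_i ∧ dx_j = sgn(permutation) dx_{(a)} ∧ dx_{(b)} ∧ dx_{(c)} with (a < b < c) sorted:
  d(x*y) includes (∂/∂y)(x*y) dy = (x) dy, which multiplied by dx ∧ dz gives (-x) dx ∧ dy ∧ dz
  d(-x*z) includes (∂/∂x)(-x*z) dx = (-z) dx, which multiplied by dy ∧ dw gives (-z) dx ∧ dy ∧ dw
  d(-x*z) includes (∂/∂z)(-x*z) dz = (-x) dz, which multiplied by dy ∧ dw gives (x) dy ∧ dz ∧ dw
  d(z*(3*x + z)) includes (∂/∂x)(z*(3*x + z)) dx = (3*z) dx, which multiplied by dz ∧ dw gives (3*z) dx ∧ dz ∧ dw
Collecting like 3-forms: d(omega) = (-x) dx ∧ dy ∧ dz + (-z) dx ∧ dy ∧ dw + (x) dy ∧ dz ∧ dw + (3*z) dx ∧ dz ∧ dw.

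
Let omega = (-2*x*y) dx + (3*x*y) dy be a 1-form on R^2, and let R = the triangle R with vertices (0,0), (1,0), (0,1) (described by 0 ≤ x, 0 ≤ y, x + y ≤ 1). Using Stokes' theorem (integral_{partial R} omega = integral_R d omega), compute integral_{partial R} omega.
integral_(partial R) omega = 5/6

Stokes: integral_partial_R omega = integral_R d omega with d omega = (∂Q/∂x - ∂P/∂y) dx ∧ dy.
  ∂Q/∂x = 3*y
  ∂P/∂y = -2*x
  integrand = ∂Q/∂x - ∂P/∂y = 2*x + 3*y.
Integrating over R: integral_0^1 integral_0^{1-x} (2*x + 3*y) dy dx = 5/6.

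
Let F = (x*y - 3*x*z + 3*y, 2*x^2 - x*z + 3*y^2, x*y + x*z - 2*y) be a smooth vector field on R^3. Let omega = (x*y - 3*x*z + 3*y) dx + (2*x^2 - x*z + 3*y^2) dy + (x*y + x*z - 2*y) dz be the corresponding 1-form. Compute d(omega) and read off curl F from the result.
d(omega) = (2*x - 2) dy ∧ dz + (-3*x - y - z) dz ∧ dx + (3*x - z - 3) dx ∧ dy; curl F = (2*x - 2, -3*x - y - z, 3*x - z - 3)

d omega = sum_{i<j} (∂f_j/∂x_i - ∂f_i/∂x_j) dx_i ∧ dx_j. Under the identification (dy ∧ dz, dz ∧ dx, dx ∧ dy) ↔ (e_x, e_y, e_z), the coefficients are exactly the components of curl F. Compute:
  ∂R/∂y - ∂Q/∂z = (x - 2) - (-x) = 2*x - 2
  ∂P/∂z - ∂R/∂x = (-3*x) - (y + z) = -3*x - y - z
  ∂Q/∂x - ∂P/∂y = (4*x - z) - (x + 3) = 3*x - z - 3.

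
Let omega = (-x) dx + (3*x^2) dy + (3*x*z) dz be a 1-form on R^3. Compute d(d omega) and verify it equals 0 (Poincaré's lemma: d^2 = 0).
d(d omega) = 0

Step 1: d omega = sum_{i<j} (∂f_j/∂x_i - ∂f_i/∂x_j) dx_i ∧ dx_j:
  coeff of dx ∧ dy: 6*x
  coeff of dx ∧ dz: 3*z
  coeff of dy ∧ dz: 0
Step 2: Apply d again to each 2-form coefficient. The only possible 3-form in R^3 is dx ∧ dy ∧ dz, with coefficient
  ∂(coeff of dy∧dz)/∂x - ∂(coeff of dx∧dz)/∂y + ∂(coeff of dx∧dy)/∂z
  = ∂/∂x (0) - ∂/∂y (3*z) + ∂/∂z (6*x).
Each of these terms simplifies to sums of mixed partials that cancel in pairs. The result is 0 (by equality of mixed partials for smooth functions — Schwarz / Clairaut).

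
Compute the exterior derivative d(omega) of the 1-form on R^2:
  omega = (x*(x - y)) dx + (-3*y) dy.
d(omega) = (x) dx ∧ dy

For a 1-form omega = sum_i f_i dx_i, the exterior derivative is
  d(omega) = sum_{i < j} (∂f_j/∂x_i - ∂f_i/∂x_j) dx_i ∧ dx_j.
  coefficient of dx ∧ dy: ∂f_2/∂x - ∂f_1/∂y = ∂(-3*y)/∂x - ∂(x*(x - y))/∂y = x
Assembling: d(omega) = (x) dx ∧ dy.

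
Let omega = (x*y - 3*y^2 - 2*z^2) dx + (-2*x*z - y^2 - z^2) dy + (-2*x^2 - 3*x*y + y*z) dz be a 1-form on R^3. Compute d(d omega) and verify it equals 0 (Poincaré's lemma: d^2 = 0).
d(d omega) = 0

Step 1: d omega = sum_{i<j} (∂f_j/∂x_i - ∂f_i/∂x_j) dx_i ∧ dx_j:
  coeff of dx ∧ dy: -x + 6*y - 2*z
  coeff of dx ∧ dz: -4*x - 3*y + 4*z
  coeff of dy ∧ dz: -x + 3*z
Step 2: Apply d again to each 2-form coefficient. The only possible 3-form in R^3 is dx ∧ dy ∧ dz, with coefficient
  ∂(coeff of dy∧dz)/∂x - ∂(coeff of dx∧dz)/∂y + ∂(coeff of dx∧dy)/∂z
  = ∂/∂x (-x + 3*z) - ∂/∂y (-4*x - 3*y + 4*z) + ∂/∂z (-x + 6*y - 2*z).
Each of these terms simplifies to sums of mixed partials that cancel in pairs. The result is 0 (by equality of mixed partials for smooth functions — Schwarz / Clairaut).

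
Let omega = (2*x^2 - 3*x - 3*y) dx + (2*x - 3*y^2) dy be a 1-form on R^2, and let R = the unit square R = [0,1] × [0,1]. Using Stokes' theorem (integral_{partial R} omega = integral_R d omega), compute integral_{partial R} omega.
integral_(partial R) omega = 5

Stokes: integral_partial_R omega = integral_R d omega with d omega = (∂Q/∂x - ∂P/∂y) dx ∧ dy.
  ∂Q/∂x = 2
  ∂P/∂y = -3
  integrand = ∂Q/∂x - ∂P/∂y = 5.
Integrating over R: integral_0^1 integral_0^1 (5) dx dy = 5.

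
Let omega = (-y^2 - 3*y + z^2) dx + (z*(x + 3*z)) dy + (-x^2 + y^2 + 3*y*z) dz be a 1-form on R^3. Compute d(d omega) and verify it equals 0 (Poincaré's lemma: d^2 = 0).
d(d omega) = 0

Step 1: d omega = sum_{i<j} (∂f_j/∂x_i - ∂f_i/∂x_j) dx_i ∧ dx_j:
  coeff of dx ∧ dy: 2*y + z + 3
  coeff of dx ∧ dz: -2*x - 2*z
  coeff of dy ∧ dz: -x + 2*y - 3*z
Step 2: Apply d again to each 2-form coefficient. The only possible 3-form in R^3 is dx ∧ dy ∧ dz, with coefficient
  ∂(coeff of dy∧dz)/∂x - ∂(coeff of dx∧dz)/∂y + ∂(coeff of dx∧dy)/∂z
  = ∂/∂x (-x + 2*y - 3*z) - ∂/∂y (-2*x - 2*z) + ∂/∂z (2*y + z + 3).
Each of these terms simplifies to sums of mixed partials that cancel in pairs. The result is 0 (by equality of mixed partials for smooth functions — Schwarz / Clairaut).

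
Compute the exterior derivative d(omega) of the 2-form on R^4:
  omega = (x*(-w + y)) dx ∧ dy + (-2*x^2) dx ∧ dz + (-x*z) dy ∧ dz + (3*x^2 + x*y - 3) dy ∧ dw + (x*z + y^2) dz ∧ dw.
d(omega) = (5*x + y) dx ∧ dy ∧ dw + (-z) dx ∧ dy ∧ dz + (z) dx ∧ dz ∧ dw + (2*y) dy ∧ dz ∧ dw

For a 2-form omega = sum_{i<j} g_{ij} dx_i ∧ dx_j, the exterior derivative is
  d(omega) = sum_{i<j} d(g_{ij}) ∧ dx_i ∧ dx_j = sum_{i<j, k} (∂g_{ij}/∂x_k) dx_k ∧ dx_i ∧ dx_j.
Expand each term, using dx_k ∧ dx_i ∧ dx_j = sgn(permutation) dx_{(a)} ∧ dx_{(b)} ∧ dx_{(c)} with (a < b < c) sorted:
  d(x*(-w + y)) includes (∂/∂w)(x*(-w + y)) dw = (-x) dw, which multiplied by dx ∧ dy gives (-x) dx ∧ dy ∧ dw
  d(-x*z) includes (∂/∂x)(-x*z) dx = (-z) dx, which multiplied by dy ∧ dz gives (-z) dx ∧ dy ∧ dz
  d(3*x^2 + x*y - 3) includes (∂/∂x)(3*x^2 + x*y - 3) dx = (6*x + y) dx, which multiplied by dy ∧ dw gives (6*x + y) dx ∧ dy ∧ dw
  d(x*z + y^2) includes (∂/∂x)(x*z + y^2) dx = (z) dx, which multiplied by dz ∧ dw gives (z) dx ∧ dz ∧ dw
  d(x*z + y^2) includes (∂/∂y)(x*z + y^2) dy = (2*y) dy, which multiplied by dz ∧ dw gives (2*y) dy ∧ dz ∧ dw
Collecting like 3-forms: d(omega) = (5*x + y) dx ∧ dy ∧ dw + (-z) dx ∧ dy ∧ dz + (z) dx ∧ dz ∧ dw + (2*y) dy ∧ dz ∧ dw.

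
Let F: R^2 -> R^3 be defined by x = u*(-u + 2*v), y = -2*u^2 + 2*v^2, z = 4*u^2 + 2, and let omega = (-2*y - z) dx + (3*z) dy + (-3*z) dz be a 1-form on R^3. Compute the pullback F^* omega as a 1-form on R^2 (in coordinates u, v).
F^* omega = (-144*u^3 + 8*u*v^2 - 68*u - 8*v^3 - 4*v) du + (48*u^2*v - 8*u*v^2 - 4*u + 24*v) dv

Using F^*(f dg) = (f ∘ F) d(g ∘ F), substitute each coordinate x_i by F_i(u, v) in f_i, and replace dx_i by d F_i = (∂F_i/∂u) du + (∂F_i/∂v) dv.
  For the x component: f_1(F) = -4*v^2 - 2; d F_1 = (-2*u + 2*v) du + (2*u) dv
  For the y component: f_2(F) = 12*u^2 + 6; d F_2 = (-4*u) du + (4*v) dv
  For the z component: f_3(F) = -12*u^2 - 6; d F_3 = (8*u) du + (0) dv
Combining and collecting du, dv coefficients:
  coeff of du: -144*u^3 + 8*u*v^2 - 68*u - 8*v^3 - 4*v
  coeff of dv: 48*u^2*v - 8*u*v^2 - 4*u + 24*v
F^* omega = (-144*u^3 + 8*u*v^2 - 68*u - 8*v^3 - 4*v) du + (48*u^2*v - 8*u*v^2 - 4*u + 24*v) dv.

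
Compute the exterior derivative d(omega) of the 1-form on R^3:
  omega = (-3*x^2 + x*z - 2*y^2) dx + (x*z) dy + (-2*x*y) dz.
d(omega) = (4*y + z) dx ∧ dy + (-x - 2*y) dx ∧ dz + (-3*x) dy ∧ dz

For a 1-form omega = sum_i f_i dx_i, the exterior derivative is
  d(omega) = sum_{i < j} (∂f_j/∂x_i - ∂f_i/∂x_j) dx_i ∧ dx_j.
  coefficient of dx ∧ dy: ∂f_2/∂x - ∂f_1/∂y = ∂(x*z)/∂x - ∂(-3*x^2 + x*z - 2*y^2)/∂y = 4*y + z
  coefficient of dx ∧ dz: ∂f_3/∂x - ∂f_1/∂z = ∂(-2*x*y)/∂x - ∂(-3*x^2 + x*z - 2*y^2)/∂z = -x - 2*y
  coefficient of dy ∧ dz: ∂f_3/∂y - ∂f_2/∂z = ∂(-2*x*y)/∂y - ∂(x*z)/∂z = -3*x
Assembling: d(omega) = (4*y + z) dx ∧ dy + (-x - 2*y) dx ∧ dz + (-3*x) dy ∧ dz.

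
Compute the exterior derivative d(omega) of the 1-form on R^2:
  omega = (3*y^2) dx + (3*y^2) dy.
d(omega) = (-6*y) dx ∧ dy

For a 1-form omega = sum_i f_i dx_i, the exterior derivative is
  d(omega) = sum_{i < j} (∂f_j/∂x_i - ∂f_i/∂x_j) dx_i ∧ dx_j.
  coefficient of dx ∧ dy: ∂f_2/∂x - ∂f_1/∂y = ∂(3*y^2)/∂x - ∂(3*y^2)/∂y = -6*y
Assembling: d(omega) = (-6*y) dx ∧ dy.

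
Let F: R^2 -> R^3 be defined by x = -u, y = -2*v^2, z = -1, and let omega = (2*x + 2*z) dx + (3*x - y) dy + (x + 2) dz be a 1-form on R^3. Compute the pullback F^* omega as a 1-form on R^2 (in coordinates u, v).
F^* omega = (2*u + 2) du + (12*u*v - 8*v^3) dv

Using F^*(f dg) = (f ∘ F) d(g ∘ F), substitute each coordinate x_i by F_i(u, v) in f_i, and replace dx_i by d F_i = (∂F_i/∂u) du + (∂F_i/∂v) dv.
  For the x component: f_1(F) = -2*u - 2; d F_1 = (-1) du + (0) dv
  For the y component: f_2(F) = -3*u + 2*v^2; d F_2 = (0) du + (-4*v) dv
  For the z component: f_3(F) = 2 - u; d F_3 = (0) du + (0) dv
Combining and collecting du, dv coefficients:
  coeff of du: 2*u + 2
  coeff of dv: 12*u*v - 8*v^3
F^* omega = (2*u + 2) du + (12*u*v - 8*v^3) dv.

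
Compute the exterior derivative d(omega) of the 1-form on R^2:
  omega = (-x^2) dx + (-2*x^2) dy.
d(omega) = (-4*x) dx ∧ dy

For a 1-form omega = sum_i f_i dx_i, the exterior derivative is
  d(omega) = sum_{i < j} (∂f_j/∂x_i - ∂f_i/∂x_j) dx_i ∧ dx_j.
  coefficient of dx ∧ dy: ∂f_2/∂x - ∂f_1/∂y = ∂(-2*x^2)/∂x - ∂(-x^2)/∂y = -4*x
Assembling: d(omega) = (-4*x) dx ∧ dy.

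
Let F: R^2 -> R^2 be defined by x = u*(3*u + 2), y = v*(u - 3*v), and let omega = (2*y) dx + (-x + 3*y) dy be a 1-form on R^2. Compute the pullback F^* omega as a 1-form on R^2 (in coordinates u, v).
F^* omega = (v*(9*u^2 - 33*u*v + 2*u - 9*v^2 - 12*v)) du + (-3*u^3 + 21*u^2*v - 2*u^2 - 27*u*v^2 + 12*u*v + 54*v^3) dv

Using F^*(f dg) = (f ∘ F) d(g ∘ F), substitute each coordinate x_i by F_i(u, v) in f_i, and replace dx_i by d F_i = (∂F_i/∂u) du + (∂F_i/∂v) dv.
  For the x component: f_1(F) = 2*v*(u - 3*v); d F_1 = (6*u + 2) du + (0) dv
  For the y component: f_2(F) = -3*u^2 + 3*u*v - 2*u - 9*v^2; d F_2 = (v) du + (u - 6*v) dv
Combining and collecting du, dv coefficients:
  coeff of du: v*(9*u^2 - 33*u*v + 2*u - 9*v^2 - 12*v)
  coeff of dv: -3*u^3 + 21*u^2*v - 2*u^2 - 27*u*v^2 + 12*u*v + 54*v^3
F^* omega = (v*(9*u^2 - 33*u*v + 2*u - 9*v^2 - 12*v)) du + (-3*u^3 + 21*u^2*v - 2*u^2 - 27*u*v^2 + 12*u*v + 54*v^3) dv.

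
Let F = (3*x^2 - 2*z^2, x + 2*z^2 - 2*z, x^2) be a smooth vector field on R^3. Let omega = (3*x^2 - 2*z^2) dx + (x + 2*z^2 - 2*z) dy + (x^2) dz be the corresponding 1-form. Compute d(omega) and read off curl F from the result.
d(omega) = (2 - 4*z) dy ∧ dz + (-2*x - 4*z) dz ∧ dx + (1) dx ∧ dy; curl F = (2 - 4*z, -2*x - 4*z, 1)

d omega = sum_{i<j} (∂f_j/∂x_i - ∂f_i/∂x_j) dx_i ∧ dx_j. Under the identification (dy ∧ dz, dz ∧ dx, dx ∧ dy) ↔ (e_x, e_y, e_z), the coefficients are exactly the components of curl F. Compute:
  ∂R/∂y - ∂Q/∂z = (0) - (4*z - 2) = 2 - 4*z
  ∂P/∂z - ∂R/∂x = (-4*z) - (2*x) = -2*x - 4*z
  ∂Q/∂x - ∂P/∂y = (1) - (0) = 1.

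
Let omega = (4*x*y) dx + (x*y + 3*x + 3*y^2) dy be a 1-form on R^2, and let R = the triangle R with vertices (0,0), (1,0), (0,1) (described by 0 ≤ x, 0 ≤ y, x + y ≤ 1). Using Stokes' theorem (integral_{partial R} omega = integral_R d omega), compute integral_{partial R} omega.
integral_(partial R) omega = 1

Stokes: integral_partial_R omega = integral_R d omega with d omega = (∂Q/∂x - ∂P/∂y) dx ∧ dy.
  ∂Q/∂x = y + 3
  ∂P/∂y = 4*x
  integrand = ∂Q/∂x - ∂P/∂y = -4*x + y + 3.
Integrating over R: integral_0^1 integral_0^{1-x} (-4*x + y + 3) dy dx = 1.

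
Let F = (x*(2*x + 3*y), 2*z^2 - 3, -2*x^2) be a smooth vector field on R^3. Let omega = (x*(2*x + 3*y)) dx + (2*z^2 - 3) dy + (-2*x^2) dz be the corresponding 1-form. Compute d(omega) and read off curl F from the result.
d(omega) = (-4*z) dy ∧ dz + (4*x) dz ∧ dx + (-3*x) dx ∧ dy; curl F = (-4*z, 4*x, -3*x)

d omega = sum_{i<j} (∂f_j/∂x_i - ∂f_i/∂x_j) dx_i ∧ dx_j. Under the identification (dy ∧ dz, dz ∧ dx, dx ∧ dy) ↔ (e_x, e_y, e_z), the coefficients are exactly the components of curl F. Compute:
  ∂R/∂y - ∂Q/∂z = (0) - (4*z) = -4*z
  ∂P/∂z - ∂R/∂x = (0) - (-4*x) = 4*x
  ∂Q/∂x - ∂P/∂y = (0) - (3*x) = -3*x.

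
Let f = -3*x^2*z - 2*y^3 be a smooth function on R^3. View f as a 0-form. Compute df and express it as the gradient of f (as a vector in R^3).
df = (-6*x*z) dx + (-6*y^2) dy + (-3*x^2) dz; grad f = (-6*x*z, -6*y^2, -3*x^2)

For a 0-form f, d f = (∂f/∂x) dx + (∂f/∂y) dy + (∂f/∂z) dz. The components of the vector representation are exactly the entries of grad f in Cartesian coordinates:
  ∂f/∂x = -6*x*z
  ∂f/∂y = -6*y^2
  ∂f/∂z = -3*x^2.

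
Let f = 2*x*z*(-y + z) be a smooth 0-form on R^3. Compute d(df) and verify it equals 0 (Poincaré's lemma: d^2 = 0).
d(df) = 0

Step 1: df = sum_i (∂f/∂x_i) dx_i = (2*z*(-y + z)) dx + (-2*x*z) dy + (2*x*(-y + 2*z)) dz.
Step 2: Apply d again. Using the 1-form formula, the coefficient of dx ∧ dy in d(df) is ∂^2 f/∂x ∂y - ∂^2 f/∂y ∂x = (-2*z) - (-2*z) = 0 (equality of mixed partials for smooth f).
Similarly for dx ∧ dz and dy ∧ dz — all coefficients vanish. So d(df) = 0.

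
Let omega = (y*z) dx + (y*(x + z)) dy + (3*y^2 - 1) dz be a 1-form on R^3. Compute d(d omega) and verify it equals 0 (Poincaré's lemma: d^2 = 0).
d(d omega) = 0

Step 1: d omega = sum_{i<j} (∂f_j/∂x_i - ∂f_i/∂x_j) dx_i ∧ dx_j:
  coeff of dx ∧ dy: y - z
  coeff of dx ∧ dz: -y
  coeff of dy ∧ dz: 5*y
Step 2: Apply d again to each 2-form coefficient. The only possible 3-form in R^3 is dx ∧ dy ∧ dz, with coefficient
  ∂(coeff of dy∧dz)/∂x - ∂(coeff of dx∧dz)/∂y + ∂(coeff of dx∧dy)/∂z
  = ∂/∂x (5*y) - ∂/∂y (-y) + ∂/∂z (y - z).
Each of these terms simplifies to sums of mixed partials that cancel in pairs. The result is 0 (by equality of mixed partials for smooth functions — Schwarz / Clairaut).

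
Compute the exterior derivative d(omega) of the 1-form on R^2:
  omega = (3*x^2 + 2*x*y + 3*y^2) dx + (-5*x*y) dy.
d(omega) = (-2*x - 11*y) dx ∧ dy

For a 1-form omega = sum_i f_i dx_i, the exterior derivative is
  d(omega) = sum_{i < j} (∂f_j/∂x_i - ∂f_i/∂x_j) dx_i ∧ dx_j.
  coefficient of dx ∧ dy: ∂f_2/∂x - ∂f_1/∂y = ∂(-5*x*y)/∂x - ∂(3*x^2 + 2*x*y + 3*y^2)/∂y = -2*x - 11*y
Assembling: d(omega) = (-2*x - 11*y) dx ∧ dy.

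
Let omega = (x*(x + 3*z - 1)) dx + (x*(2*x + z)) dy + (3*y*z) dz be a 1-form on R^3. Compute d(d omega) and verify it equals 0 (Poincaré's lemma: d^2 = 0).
d(d omega) = 0

Step 1: d omega = sum_{i<j} (∂f_j/∂x_i - ∂f_i/∂x_j) dx_i ∧ dx_j:
  coeff of dx ∧ dy: 4*x + z
  coeff of dx ∧ dz: -3*x
  coeff of dy ∧ dz: -x + 3*z
Step 2: Apply d again to each 2-form coefficient. The only possible 3-form in R^3 is dx ∧ dy ∧ dz, with coefficient
  ∂(coeff of dy∧dz)/∂x - ∂(coeff of dx∧dz)/∂y + ∂(coeff of dx∧dy)/∂z
  = ∂/∂x (-x + 3*z) - ∂/∂y (-3*x) + ∂/∂z (4*x + z).
Each of these terms simplifies to sums of mixed partials that cancel in pairs. The result is 0 (by equality of mixed partials for smooth functions — Schwarz / Clairaut).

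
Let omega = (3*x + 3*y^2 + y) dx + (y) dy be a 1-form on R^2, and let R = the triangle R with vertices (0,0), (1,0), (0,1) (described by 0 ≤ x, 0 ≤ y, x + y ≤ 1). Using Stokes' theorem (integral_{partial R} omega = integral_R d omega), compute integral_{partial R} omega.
integral_(partial R) omega = -3/2

Stokes: integral_partial_R omega = integral_R d omega with d omega = (∂Q/∂x - ∂P/∂y) dx ∧ dy.
  ∂Q/∂x = 0
  ∂P/∂y = 6*y + 1
  integrand = ∂Q/∂x - ∂P/∂y = -6*y - 1.
Integrating over R: integral_0^1 integral_0^{1-x} (-6*y - 1) dy dx = -3/2.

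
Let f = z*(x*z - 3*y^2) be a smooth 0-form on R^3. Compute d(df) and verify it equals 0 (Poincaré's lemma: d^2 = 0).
d(df) = 0

Step 1: df = sum_i (∂f/∂x_i) dx_i = (z^2) dx + (-6*y*z) dy + (2*x*z - 3*y^2) dz.
Step 2: Apply d again. Using the 1-form formula, the coefficient of dx ∧ dy in d(df) is ∂^2 f/∂x ∂y - ∂^2 f/∂y ∂x = (0) - (0) = 0 (equality of mixed partials for smooth f).
Similarly for dx ∧ dz and dy ∧ dz — all coefficients vanish. So d(df) = 0.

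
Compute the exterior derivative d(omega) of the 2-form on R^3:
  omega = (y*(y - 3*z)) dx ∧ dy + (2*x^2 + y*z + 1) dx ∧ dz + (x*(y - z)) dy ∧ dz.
d(omega) = (-2*y - 2*z) dx ∧ dy ∧ dz

For a 2-form omega = sum_{i<j} g_{ij} dx_i ∧ dx_j, the exterior derivative is
  d(omega) = sum_{i<j} d(g_{ij}) ∧ dx_i ∧ dx_j = sum_{i<j, k} (∂g_{ij}/∂x_k) dx_k ∧ dx_i ∧ dx_j.
Expand each term, using dx_k ∧ dx_i ∧ dx_j = sgn(permutation) dx_{(a)} ∧ dx_{(b)} ∧ dx_{(c)} with (a < b < c) sorted:
  d(y*(y - 3*z)) includes (∂/∂z)(y*(y - 3*z)) dz = (-3*y) dz, which multiplied by dx ∧ dy gives (-3*y) dx ∧ dy ∧ dz
  d(2*x^2 + y*z + 1) includes (∂/∂y)(2*x^2 + y*z + 1) dy = (z) dy, which multiplied by dx ∧ dz gives (-z) dx ∧ dy ∧ dz
  d(x*(y - z)) includes (∂/∂x)(x*(y - z)) dx = (y - z) dx, which multiplied by dy ∧ dz gives (y - z) dx ∧ dy ∧ dz
Collecting like 3-forms: d(omega) = (-2*y - 2*z) dx ∧ dy ∧ dz.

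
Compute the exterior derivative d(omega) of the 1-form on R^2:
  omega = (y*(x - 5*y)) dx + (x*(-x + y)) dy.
d(omega) = (-3*x + 11*y) dx ∧ dy

For a 1-form omega = sum_i f_i dx_i, the exterior derivative is
  d(omega) = sum_{i < j} (∂f_j/∂x_i - ∂f_i/∂x_j) dx_i ∧ dx_j.
  coefficient of dx ∧ dy: ∂f_2/∂x - ∂f_1/∂y = ∂(x*(-x + y))/∂x - ∂(y*(x - 5*y))/∂y = -3*x + 11*y
Assembling: d(omega) = (-3*x + 11*y) dx ∧ dy.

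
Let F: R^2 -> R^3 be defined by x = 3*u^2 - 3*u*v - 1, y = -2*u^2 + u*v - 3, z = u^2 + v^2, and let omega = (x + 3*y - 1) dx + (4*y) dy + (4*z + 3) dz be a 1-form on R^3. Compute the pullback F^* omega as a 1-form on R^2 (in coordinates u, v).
F^* omega = (22*u^3 - 15*u^2*v + 12*u*v^2 - 12*u + 21*v) du + (u^3 + 12*u^2*v + 21*u + 8*v^3 + 6*v) dv

Using F^*(f dg) = (f ∘ F) d(g ∘ F), substitute each coordinate x_i by F_i(u, v) in f_i, and replace dx_i by d F_i = (∂F_i/∂u) du + (∂F_i/∂v) dv.
  For the x component: f_1(F) = -3*u^2 - 11; d F_1 = (6*u - 3*v) du + (-3*u) dv
  For the y component: f_2(F) = -8*u^2 + 4*u*v - 12; d F_2 = (-4*u + v) du + (u) dv
  For the z component: f_3(F) = 4*u^2 + 4*v^2 + 3; d F_3 = (2*u) du + (2*v) dv
Combining and collecting du, dv coefficients:
  coeff of du: 22*u^3 - 15*u^2*v + 12*u*v^2 - 12*u + 21*v
  coeff of dv: u^3 + 12*u^2*v + 21*u + 8*v^3 + 6*v
F^* omega = (22*u^3 - 15*u^2*v + 12*u*v^2 - 12*u + 21*v) du + (u^3 + 12*u^2*v + 21*u + 8*v^3 + 6*v) dv.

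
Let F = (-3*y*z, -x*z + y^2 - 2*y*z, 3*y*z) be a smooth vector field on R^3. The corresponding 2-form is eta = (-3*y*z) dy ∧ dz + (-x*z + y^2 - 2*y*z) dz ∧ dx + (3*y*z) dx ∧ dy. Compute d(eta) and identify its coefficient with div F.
d(eta) = (5*y - 2*z) dx ∧ dy ∧ dz; div F = 5*y - 2*z

For a 2-form in R^3 of the form above, applying d gives a 3-form with coefficient ∂P/∂x + ∂Q/∂y + ∂R/∂z:
  ∂P/∂x = 0
  ∂Q/∂y = 2*y - 2*z
  ∂R/∂z = 3*y
Sum = 5*y - 2*z, which is exactly div F.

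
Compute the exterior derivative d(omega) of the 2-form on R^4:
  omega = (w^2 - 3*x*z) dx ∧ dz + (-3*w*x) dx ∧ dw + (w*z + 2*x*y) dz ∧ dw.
d(omega) = (2*w + 2*y) dx ∧ dz ∧ dw + (2*x) dy ∧ dz ∧ dw

For a 2-form omega = sum_{i<j} g_{ij} dx_i ∧ dx_j, the exterior derivative is
  d(omega) = sum_{i<j} d(g_{ij}) ∧ dx_i ∧ dx_j = sum_{i<j, k} (∂g_{ij}/∂x_k) dx_k ∧ dx_i ∧ dx_j.
Expand each term, using dx_k ∧ dx_i ∧ dx_j = sgn(permutation) dx_{(a)} ∧ dx_{(b)} ∧ dx_{(c)} with (a < b < c) sorted:
  d(w^2 - 3*x*z) includes (∂/∂w)(w^2 - 3*x*z) dw = (2*w) dw, which multiplied by dx ∧ dz gives (2*w) dx ∧ dz ∧ dw
  d(w*z + 2*x*y) includes (∂/∂x)(w*z + 2*x*y) dx = (2*y) dx, which multiplied by dz ∧ dw gives (2*y) dx ∧ dz ∧ dw
  d(w*z + 2*x*y) includes (∂/∂y)(w*z + 2*x*y) dy = (2*x) dy, which multiplied by dz ∧ dw gives (2*x) dy ∧ dz ∧ dw
Collecting like 3-forms: d(omega) = (2*w + 2*y) dx ∧ dz ∧ dw + (2*x) dy ∧ dz ∧ dw.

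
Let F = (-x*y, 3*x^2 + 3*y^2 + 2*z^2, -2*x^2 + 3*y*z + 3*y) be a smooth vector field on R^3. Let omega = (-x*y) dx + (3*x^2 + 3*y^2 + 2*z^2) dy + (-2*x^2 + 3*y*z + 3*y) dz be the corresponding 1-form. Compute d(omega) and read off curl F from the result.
d(omega) = (3 - z) dy ∧ dz + (4*x) dz ∧ dx + (7*x) dx ∧ dy; curl F = (3 - z, 4*x, 7*x)

d omega = sum_{i<j} (∂f_j/∂x_i - ∂f_i/∂x_j) dx_i ∧ dx_j. Under the identification (dy ∧ dz, dz ∧ dx, dx ∧ dy) ↔ (e_x, e_y, e_z), the coefficients are exactly the components of curl F. Compute:
  ∂R/∂y - ∂Q/∂z = (3*z + 3) - (4*z) = 3 - z
  ∂P/∂z - ∂R/∂x = (0) - (-4*x) = 4*x
  ∂Q/∂x - ∂P/∂y = (6*x) - (-x) = 7*x.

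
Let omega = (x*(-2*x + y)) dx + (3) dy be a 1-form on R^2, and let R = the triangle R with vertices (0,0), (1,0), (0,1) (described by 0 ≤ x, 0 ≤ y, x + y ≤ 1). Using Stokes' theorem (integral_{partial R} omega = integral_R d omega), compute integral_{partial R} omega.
integral_(partial R) omega = -1/6

Stokes: integral_partial_R omega = integral_R d omega with d omega = (∂Q/∂x - ∂P/∂y) dx ∧ dy.
  ∂Q/∂x = 0
  ∂P/∂y = x
  integrand = ∂Q/∂x - ∂P/∂y = -x.
Integrating over R: integral_0^1 integral_0^{1-x} (-x) dy dx = -1/6.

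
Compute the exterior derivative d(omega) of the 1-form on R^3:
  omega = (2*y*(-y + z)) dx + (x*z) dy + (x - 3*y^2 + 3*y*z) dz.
d(omega) = (4*y - z) dx ∧ dy + (1 - 2*y) dx ∧ dz + (-x - 6*y + 3*z) dy ∧ dz

For a 1-form omega = sum_i f_i dx_i, the exterior derivative is
  d(omega) = sum_{i < j} (∂f_j/∂x_i - ∂f_i/∂x_j) dx_i ∧ dx_j.
  coefficient of dx ∧ dy: ∂f_2/∂x - ∂f_1/∂y = ∂(x*z)/∂x - ∂(2*y*(-y + z))/∂y = 4*y - z
  coefficient of dx ∧ dz: ∂f_3/∂x - ∂f_1/∂z = ∂(x - 3*y^2 + 3*y*z)/∂x - ∂(2*y*(-y + z))/∂z = 1 - 2*y
  coefficient of dy ∧ dz: ∂f_3/∂y - ∂f_2/∂z = ∂(x - 3*y^2 + 3*y*z)/∂y - ∂(x*z)/∂z = -x - 6*y + 3*z
Assembling: d(omega) = (4*y - z) dx ∧ dy + (1 - 2*y) dx ∧ dz + (-x - 6*y + 3*z) dy ∧ dz.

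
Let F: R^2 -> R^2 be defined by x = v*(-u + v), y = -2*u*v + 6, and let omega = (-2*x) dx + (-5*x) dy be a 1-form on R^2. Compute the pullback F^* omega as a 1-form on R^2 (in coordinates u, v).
F^* omega = (12*v^2*(-u + v)) du + (4*v*(-3*u^2 + 4*u*v - v^2)) dv

Using F^*(f dg) = (f ∘ F) d(g ∘ F), substitute each coordinate x_i by F_i(u, v) in f_i, and replace dx_i by d F_i = (∂F_i/∂u) du + (∂F_i/∂v) dv.
  For the x component: f_1(F) = 2*v*(u - v); d F_1 = (-v) du + (-u + 2*v) dv
  For the y component: f_2(F) = 5*v*(u - v); d F_2 = (-2*v) du + (-2*u) dv
Combining and collecting du, dv coefficients:
  coeff of du: 12*v^2*(-u + v)
  coeff of dv: 4*v*(-3*u^2 + 4*u*v - v^2)
F^* omega = (12*v^2*(-u + v)) du + (4*v*(-3*u^2 + 4*u*v - v^2)) dv.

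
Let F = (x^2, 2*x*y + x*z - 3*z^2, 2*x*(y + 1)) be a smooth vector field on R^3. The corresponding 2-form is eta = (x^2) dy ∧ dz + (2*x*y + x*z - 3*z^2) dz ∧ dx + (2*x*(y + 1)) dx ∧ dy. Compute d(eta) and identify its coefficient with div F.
d(eta) = (4*x) dx ∧ dy ∧ dz; div F = 4*x

For a 2-form in R^3 of the form above, applying d gives a 3-form with coefficient ∂P/∂x + ∂Q/∂y + ∂R/∂z:
  ∂P/∂x = 2*x
  ∂Q/∂y = 2*x
  ∂R/∂z = 0
Sum = 4*x, which is exactly div F.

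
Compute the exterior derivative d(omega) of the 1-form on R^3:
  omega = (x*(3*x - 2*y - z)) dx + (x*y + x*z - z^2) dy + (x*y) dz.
d(omega) = (2*x + y + z) dx ∧ dy + (x + y) dx ∧ dz + (2*z) dy ∧ dz

For a 1-form omega = sum_i f_i dx_i, the exterior derivative is
  d(omega) = sum_{i < j} (∂f_j/∂x_i - ∂f_i/∂x_j) dx_i ∧ dx_j.
  coefficient of dx ∧ dy: ∂f_2/∂x - ∂f_1/∂y = ∂(x*y + x*z - z^2)/∂x - ∂(x*(3*x - 2*y - z))/∂y = 2*x + y + z
  coefficient of dx ∧ dz: ∂f_3/∂x - ∂f_1/∂z = ∂(x*y)/∂x - ∂(x*(3*x - 2*y - z))/∂z = x + y
  coefficient of dy ∧ dz: ∂f_3/∂y - ∂f_2/∂z = ∂(x*y)/∂y - ∂(x*y + x*z - z^2)/∂z = 2*z
Assembling: d(omega) = (2*x + y + z) dx ∧ dy + (x + y) dx ∧ dz + (2*z) dy ∧ dz.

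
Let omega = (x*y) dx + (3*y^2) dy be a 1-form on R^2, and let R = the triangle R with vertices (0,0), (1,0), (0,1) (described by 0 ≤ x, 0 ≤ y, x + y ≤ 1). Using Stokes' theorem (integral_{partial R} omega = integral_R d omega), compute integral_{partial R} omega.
integral_(partial R) omega = -1/6

Stokes: integral_partial_R omega = integral_R d omega with d omega = (∂Q/∂x - ∂P/∂y) dx ∧ dy.
  ∂Q/∂x = 0
  ∂P/∂y = x
  integrand = ∂Q/∂x - ∂P/∂y = -x.
Integrating over R: integral_0^1 integral_0^{1-x} (-x) dy dx = -1/6.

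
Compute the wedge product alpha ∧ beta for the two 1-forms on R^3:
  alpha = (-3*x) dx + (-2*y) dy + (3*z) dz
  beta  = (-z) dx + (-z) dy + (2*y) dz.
alpha ∧ beta = (z*(3*x - 2*y)) dx ∧ dy + (-6*x*y + 3*z^2) dx ∧ dz + (-4*y^2 + 3*z^2) dy ∧ dz

Distribute the wedge, using dx_i ∧ dx_j = -dx_j ∧ dx_i and dx_i ∧ dx_i = 0. For each pair (i, j) with i < j, the coefficient of dx_i ∧ dx_j in alpha ∧ beta is (alpha_i * beta_j - alpha_j * beta_i). Collecting: alpha ∧ beta = (z*(3*x - 2*y)) dx ∧ dy + (-6*x*y + 3*z^2) dx ∧ dz + (-4*y^2 + 3*z^2) dy ∧ dz.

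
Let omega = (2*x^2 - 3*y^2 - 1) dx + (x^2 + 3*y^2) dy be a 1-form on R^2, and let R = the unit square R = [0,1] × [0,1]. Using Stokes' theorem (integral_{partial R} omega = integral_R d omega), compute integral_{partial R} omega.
integral_(partial R) omega = 4

Stokes: integral_partial_R omega = integral_R d omega with d omega = (∂Q/∂x - ∂P/∂y) dx ∧ dy.
  ∂Q/∂x = 2*x
  ∂P/∂y = -6*y
  integrand = ∂Q/∂x - ∂P/∂y = 2*x + 6*y.
Integrating over R: integral_0^1 integral_0^1 (2*x + 6*y) dx dy = 4.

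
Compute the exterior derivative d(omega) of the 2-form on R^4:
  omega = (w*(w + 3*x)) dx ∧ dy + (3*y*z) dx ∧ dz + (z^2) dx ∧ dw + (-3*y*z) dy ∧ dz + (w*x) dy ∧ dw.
d(omega) = (3*w + 3*x) dx ∧ dy ∧ dw + (-3*z) dx ∧ dy ∧ dz + (-2*z) dx ∧ dz ∧ dw

For a 2-form omega = sum_{i<j} g_{ij} dx_i ∧ dx_j, the exterior derivative is
  d(omega) = sum_{i<j} d(g_{ij}) ∧ dx_i ∧ dx_j = sum_{i<j, k} (∂g_{ij}/∂x_k) dx_k ∧ dx_i ∧ dx_j.
Expand each term, using dx_k ∧ dx_i ∧ dx_j = sgn(permutation) dx_{(a)} ∧ dx_{(b)} ∧ dx_{(c)} with (a < b < c) sorted:
  d(w*(w + 3*x)) includes (∂/∂w)(w*(w + 3*x)) dw = (2*w + 3*x) dw, which multiplied by dx ∧ dy gives (2*w + 3*x) dx ∧ dy ∧ dw
  d(3*y*z) includes (∂/∂y)(3*y*z) dy = (3*z) dy, which multiplied by dx ∧ dz gives (-3*z) dx ∧ dy ∧ dz
  d(z^2) includes (∂/∂z)(z^2) dz = (2*z) dz, which multiplied by dx ∧ dw gives (-2*z) dx ∧ dz ∧ dw
  d(w*x) includes (∂/∂x)(w*x) dx = (w) dx, which multiplied by dy ∧ dw gives (w) dx ∧ dy ∧ dw
Collecting like 3-forms: d(omega) = (3*w + 3*x) dx ∧ dy ∧ dw + (-3*z) dx ∧ dy ∧ dz + (-2*z) dx ∧ dz ∧ dw.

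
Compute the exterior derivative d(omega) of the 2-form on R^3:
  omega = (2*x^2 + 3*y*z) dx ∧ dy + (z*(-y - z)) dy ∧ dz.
d(omega) = (3*y) dx ∧ dy ∧ dz

For a 2-form omega = sum_{i<j} g_{ij} dx_i ∧ dx_j, the exterior derivative is
  d(omega) = sum_{i<j} d(g_{ij}) ∧ dx_i ∧ dx_j = sum_{i<j, k} (∂g_{ij}/∂x_k) dx_k ∧ dx_i ∧ dx_j.
Expand each term, using dx_k ∧ dx_i ∧ dx_j = sgn(permutation) dx_{(a)} ∧ dx_{(b)} ∧ dx_{(c)} with (a < b < c) sorted:
  d(2*x^2 + 3*y*z) includes (∂/∂z)(2*x^2 + 3*y*z) dz = (3*y) dz, which multiplied by dx ∧ dy gives (3*y) dx ∧ dy ∧ dz
Collecting like 3-forms: d(omega) = (3*y) dx ∧ dy ∧ dz.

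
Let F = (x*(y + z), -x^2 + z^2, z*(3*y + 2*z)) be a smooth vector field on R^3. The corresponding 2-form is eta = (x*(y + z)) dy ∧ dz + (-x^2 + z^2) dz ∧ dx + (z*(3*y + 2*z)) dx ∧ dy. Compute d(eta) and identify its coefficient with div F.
d(eta) = (4*y + 5*z) dx ∧ dy ∧ dz; div F = 4*y + 5*z

For a 2-form in R^3 of the form above, applying d gives a 3-form with coefficient ∂P/∂x + ∂Q/∂y + ∂R/∂z:
  ∂P/∂x = y + z
  ∂Q/∂y = 0
  ∂R/∂z = 3*y + 4*z
Sum = 4*y + 5*z, which is exactly div F.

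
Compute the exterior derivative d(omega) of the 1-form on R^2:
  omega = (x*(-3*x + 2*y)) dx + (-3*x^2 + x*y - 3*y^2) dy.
d(omega) = (-8*x + y) dx ∧ dy

For a 1-form omega = sum_i f_i dx_i, the exterior derivative is
  d(omega) = sum_{i < j} (∂f_j/∂x_i - ∂f_i/∂x_j) dx_i ∧ dx_j.
  coefficient of dx ∧ dy: ∂f_2/∂x - ∂f_1/∂y = ∂(-3*x^2 + x*y - 3*y^2)/∂x - ∂(x*(-3*x + 2*y))/∂y = -8*x + y
Assembling: d(omega) = (-8*x + y) dx ∧ dy.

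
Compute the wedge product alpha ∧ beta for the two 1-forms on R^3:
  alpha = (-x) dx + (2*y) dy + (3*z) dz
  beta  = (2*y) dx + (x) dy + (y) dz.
alpha ∧ beta = (-x^2 - 4*y^2) dx ∧ dy + (-y*(x + 6*z)) dx ∧ dz + (-3*x*z + 2*y^2) dy ∧ dz

Distribute the wedge, using dx_i ∧ dx_j = -dx_j ∧ dx_i and dx_i ∧ dx_i = 0. For each pair (i, j) with i < j, the coefficient of dx_i ∧ dx_j in alpha ∧ beta is (alpha_i * beta_j - alpha_j * beta_i). Collecting: alpha ∧ beta = (-x^2 - 4*y^2) dx ∧ dy + (-y*(x + 6*z)) dx ∧ dz + (-3*x*z + 2*y^2) dy ∧ dz.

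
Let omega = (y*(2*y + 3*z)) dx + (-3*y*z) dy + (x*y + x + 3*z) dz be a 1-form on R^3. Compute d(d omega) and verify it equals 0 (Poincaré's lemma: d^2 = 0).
d(d omega) = 0

Step 1: d omega = sum_{i<j} (∂f_j/∂x_i - ∂f_i/∂x_j) dx_i ∧ dx_j:
  coeff of dx ∧ dy: -4*y - 3*z
  coeff of dx ∧ dz: 1 - 2*y
  coeff of dy ∧ dz: x + 3*y
Step 2: Apply d again to each 2-form coefficient. The only possible 3-form in R^3 is dx ∧ dy ∧ dz, with coefficient
  ∂(coeff of dy∧dz)/∂x - ∂(coeff of dx∧dz)/∂y + ∂(coeff of dx∧dy)/∂z
  = ∂/∂x (x + 3*y) - ∂/∂y (1 - 2*y) + ∂/∂z (-4*y - 3*z).
Each of these terms simplifies to sums of mixed partials that cancel in pairs. The result is 0 (by equality of mixed partials for smooth functions — Schwarz / Clairaut).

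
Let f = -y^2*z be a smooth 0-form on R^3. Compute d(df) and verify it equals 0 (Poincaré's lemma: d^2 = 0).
d(df) = 0

Step 1: df = sum_i (∂f/∂x_i) dx_i = (0) dx + (-2*y*z) dy + (-y^2) dz.
Step 2: Apply d again. Using the 1-form formula, the coefficient of dx ∧ dy in d(df) is ∂^2 f/∂x ∂y - ∂^2 f/∂y ∂x = (0) - (0) = 0 (equality of mixed partials for smooth f).
Similarly for dx ∧ dz and dy ∧ dz — all coefficients vanish. So d(df) = 0.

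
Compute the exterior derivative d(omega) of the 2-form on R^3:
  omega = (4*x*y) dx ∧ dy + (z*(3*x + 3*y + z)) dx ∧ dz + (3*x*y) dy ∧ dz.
d(omega) = (3*y - 3*z) dx ∧ dy ∧ dz

For a 2-form omega = sum_{i<j} g_{ij} dx_i ∧ dx_j, the exterior derivative is
  d(omega) = sum_{i<j} d(g_{ij}) ∧ dx_i ∧ dx_j = sum_{i<j, k} (∂g_{ij}/∂x_k) dx_k ∧ dx_i ∧ dx_j.
Expand each term, using dx_k ∧ dx_i ∧ dx_j = sgn(permutation) dx_{(a)} ∧ dx_{(b)} ∧ dx_{(c)} with (a < b < c) sorted:
  d(z*(3*x + 3*y + z)) includes (∂/∂y)(z*(3*x + 3*y + z)) dy = (3*z) dy, which multiplied by dx ∧ dz gives (-3*z) dx ∧ dy ∧ dz
  d(3*x*y) includes (∂/∂x)(3*x*y) dx = (3*y) dx, which multiplied by dy ∧ dz gives (3*y) dx ∧ dy ∧ dz
Collecting like 3-forms: d(omega) = (3*y - 3*z) dx ∧ dy ∧ dz.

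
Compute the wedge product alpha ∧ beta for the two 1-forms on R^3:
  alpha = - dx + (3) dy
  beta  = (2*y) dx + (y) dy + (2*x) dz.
alpha ∧ beta = (-7*y) dx ∧ dy + (-2*x) dx ∧ dz + (6*x) dy ∧ dz

Distribute the wedge, using dx_i ∧ dx_j = -dx_j ∧ dx_i and dx_i ∧ dx_i = 0. For each pair (i, j) with i < j, the coefficient of dx_i ∧ dx_j in alpha ∧ beta is (alpha_i * beta_j - alpha_j * beta_i). Collecting: alpha ∧ beta = (-7*y) dx ∧ dy + (-2*x) dx ∧ dz + (6*x) dy ∧ dz.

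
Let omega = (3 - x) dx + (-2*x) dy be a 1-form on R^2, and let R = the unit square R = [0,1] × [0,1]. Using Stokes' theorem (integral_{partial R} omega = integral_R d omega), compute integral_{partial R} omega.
integral_(partial R) omega = -2

Stokes: integral_partial_R omega = integral_R d omega with d omega = (∂Q/∂x - ∂P/∂y) dx ∧ dy.
  ∂Q/∂x = -2
  ∂P/∂y = 0
  integrand = ∂Q/∂x - ∂P/∂y = -2.
Integrating over R: integral_0^1 integral_0^1 (-2) dx dy = -2.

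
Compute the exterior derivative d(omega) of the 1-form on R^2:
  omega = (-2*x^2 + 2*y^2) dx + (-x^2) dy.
d(omega) = (-2*x - 4*y) dx ∧ dy

For a 1-form omega = sum_i f_i dx_i, the exterior derivative is
  d(omega) = sum_{i < j} (∂f_j/∂x_i - ∂f_i/∂x_j) dx_i ∧ dx_j.
  coefficient of dx ∧ dy: ∂f_2/∂x - ∂f_1/∂y = ∂(-x^2)/∂x - ∂(-2*x^2 + 2*y^2)/∂y = -2*x - 4*y
Assembling: d(omega) = (-2*x - 4*y) dx ∧ dy.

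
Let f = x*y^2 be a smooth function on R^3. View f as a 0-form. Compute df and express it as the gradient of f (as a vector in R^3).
df = (y^2) dx + (2*x*y) dy + (0) dz; grad f = (y^2, 2*x*y, 0)

For a 0-form f, d f = (∂f/∂x) dx + (∂f/∂y) dy + (∂f/∂z) dz. The components of the vector representation are exactly the entries of grad f in Cartesian coordinates:
  ∂f/∂x = y^2
  ∂f/∂y = 2*x*y
  ∂f/∂z = 0.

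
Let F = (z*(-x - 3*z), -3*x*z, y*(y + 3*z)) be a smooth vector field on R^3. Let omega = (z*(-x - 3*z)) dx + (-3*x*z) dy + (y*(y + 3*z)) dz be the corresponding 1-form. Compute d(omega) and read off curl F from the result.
d(omega) = (3*x + 2*y + 3*z) dy ∧ dz + (-x - 6*z) dz ∧ dx + (-3*z) dx ∧ dy; curl F = (3*x + 2*y + 3*z, -x - 6*z, -3*z)

d omega = sum_{i<j} (∂f_j/∂x_i - ∂f_i/∂x_j) dx_i ∧ dx_j. Under the identification (dy ∧ dz, dz ∧ dx, dx ∧ dy) ↔ (e_x, e_y, e_z), the coefficients are exactly the components of curl F. Compute:
  ∂R/∂y - ∂Q/∂z = (2*y + 3*z) - (-3*x) = 3*x + 2*y + 3*z
  ∂P/∂z - ∂R/∂x = (-x - 6*z) - (0) = -x - 6*z
  ∂Q/∂x - ∂P/∂y = (-3*z) - (0) = -3*z.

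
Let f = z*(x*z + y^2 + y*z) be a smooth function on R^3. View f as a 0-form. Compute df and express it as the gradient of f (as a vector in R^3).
df = (z^2) dx + (z*(2*y + z)) dy + (2*x*z + y^2 + 2*y*z) dz; grad f = (z^2, z*(2*y + z), 2*x*z + y^2 + 2*y*z)

For a 0-form f, d f = (∂f/∂x) dx + (∂f/∂y) dy + (∂f/∂z) dz. The components of the vector representation are exactly the entries of grad f in Cartesian coordinates:
  ∂f/∂x = z^2
  ∂f/∂y = z*(2*y + z)
  ∂f/∂z = 2*x*z + y^2 + 2*y*z.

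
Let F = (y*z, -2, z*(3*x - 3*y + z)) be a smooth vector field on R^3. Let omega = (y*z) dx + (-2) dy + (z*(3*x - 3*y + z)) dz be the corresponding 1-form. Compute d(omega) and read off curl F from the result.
d(omega) = (-3*z) dy ∧ dz + (y - 3*z) dz ∧ dx + (-z) dx ∧ dy; curl F = (-3*z, y - 3*z, -z)

d omega = sum_{i<j} (∂f_j/∂x_i - ∂f_i/∂x_j) dx_i ∧ dx_j. Under the identification (dy ∧ dz, dz ∧ dx, dx ∧ dy) ↔ (e_x, e_y, e_z), the coefficients are exactly the components of curl F. Compute:
  ∂R/∂y - ∂Q/∂z = (-3*z) - (0) = -3*z
  ∂P/∂z - ∂R/∂x = (y) - (3*z) = y - 3*z
  ∂Q/∂x - ∂P/∂y = (0) - (z) = -z.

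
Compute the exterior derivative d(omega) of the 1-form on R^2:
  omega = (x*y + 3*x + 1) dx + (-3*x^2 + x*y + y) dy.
d(omega) = (-7*x + y) dx ∧ dy

For a 1-form omega = sum_i f_i dx_i, the exterior derivative is
  d(omega) = sum_{i < j} (∂f_j/∂x_i - ∂f_i/∂x_j) dx_i ∧ dx_j.
  coefficient of dx ∧ dy: ∂f_2/∂x - ∂f_1/∂y = ∂(-3*x^2 + x*y + y)/∂x - ∂(x*y + 3*x + 1)/∂y = -7*x + y
Assembling: d(omega) = (-7*x + y) dx ∧ dy.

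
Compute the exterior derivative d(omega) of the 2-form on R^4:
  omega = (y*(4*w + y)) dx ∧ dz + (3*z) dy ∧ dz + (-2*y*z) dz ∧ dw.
d(omega) = (-4*w - 2*y) dx ∧ dy ∧ dz + (4*y) dx ∧ dz ∧ dw + (-2*z) dy ∧ dz ∧ dw

For a 2-form omega = sum_{i<j} g_{ij} dx_i ∧ dx_j, the exterior derivative is
  d(omega) = sum_{i<j} d(g_{ij}) ∧ dx_i ∧ dx_j = sum_{i<j, k} (∂g_{ij}/∂x_k) dx_k ∧ dx_i ∧ dx_j.
Expand each term, using dx_k ∧ dx_i ∧ dx_j = sgn(permutation) dx_{(a)} ∧ dx_{(b)} ∧ dx_{(c)} with (a < b < c) sorted:
  d(y*(4*w + y)) includes (∂/∂y)(y*(4*w + y)) dy = (4*w + 2*y) dy, which multiplied by dx ∧ dz gives (-4*w - 2*y) dx ∧ dy ∧ dz
  d(y*(4*w + y)) includes (∂/∂w)(y*(4*w + y)) dw = (4*y) dw, which multiplied by dx ∧ dz gives (4*y) dx ∧ dz ∧ dw
  d(-2*y*z) includes (∂/∂y)(-2*y*z) dy = (-2*z) dy, which multiplied by dz ∧ dw gives (-2*z) dy ∧ dz ∧ dw
Collecting like 3-forms: d(omega) = (-4*w - 2*y) dx ∧ dy ∧ dz + (4*y) dx ∧ dz ∧ dw + (-2*z) dy ∧ dz ∧ dw.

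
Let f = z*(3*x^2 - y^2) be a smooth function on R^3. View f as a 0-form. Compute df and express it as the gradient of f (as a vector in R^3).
df = (6*x*z) dx + (-2*y*z) dy + (3*x^2 - y^2) dz; grad f = (6*x*z, -2*y*z, 3*x^2 - y^2)

For a 0-form f, d f = (∂f/∂x) dx + (∂f/∂y) dy + (∂f/∂z) dz. The components of the vector representation are exactly the entries of grad f in Cartesian coordinates:
  ∂f/∂x = 6*x*z
  ∂f/∂y = -2*y*z
  ∂f/∂z = 3*x^2 - y^2.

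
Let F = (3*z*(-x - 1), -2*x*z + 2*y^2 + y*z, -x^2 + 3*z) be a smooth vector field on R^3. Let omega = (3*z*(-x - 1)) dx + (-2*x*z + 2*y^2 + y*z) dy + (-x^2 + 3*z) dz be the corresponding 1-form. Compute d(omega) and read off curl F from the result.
d(omega) = (2*x - y) dy ∧ dz + (-x - 3) dz ∧ dx + (-2*z) dx ∧ dy; curl F = (2*x - y, -x - 3, -2*z)

d omega = sum_{i<j} (∂f_j/∂x_i - ∂f_i/∂x_j) dx_i ∧ dx_j. Under the identification (dy ∧ dz, dz ∧ dx, dx ∧ dy) ↔ (e_x, e_y, e_z), the coefficients are exactly the components of curl F. Compute:
  ∂R/∂y - ∂Q/∂z = (0) - (-2*x + y) = 2*x - y
  ∂P/∂z - ∂R/∂x = (-3*x - 3) - (-2*x) = -x - 3
  ∂Q/∂x - ∂P/∂y = (-2*z) - (0) = -2*z.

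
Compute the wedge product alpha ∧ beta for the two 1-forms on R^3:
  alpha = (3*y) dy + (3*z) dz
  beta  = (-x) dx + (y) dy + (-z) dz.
alpha ∧ beta = (3*x*y) dx ∧ dy + (-6*y*z) dy ∧ dz + (3*x*z) dx ∧ dz

Distribute the wedge, using dx_i ∧ dx_j = -dx_j ∧ dx_i and dx_i ∧ dx_i = 0. For each pair (i, j) with i < j, the coefficient of dx_i ∧ dx_j in alpha ∧ beta is (alpha_i * beta_j - alpha_j * beta_i). Collecting: alpha ∧ beta = (3*x*y) dx ∧ dy + (-6*y*z) dy ∧ dz + (3*x*z) dx ∧ dz.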